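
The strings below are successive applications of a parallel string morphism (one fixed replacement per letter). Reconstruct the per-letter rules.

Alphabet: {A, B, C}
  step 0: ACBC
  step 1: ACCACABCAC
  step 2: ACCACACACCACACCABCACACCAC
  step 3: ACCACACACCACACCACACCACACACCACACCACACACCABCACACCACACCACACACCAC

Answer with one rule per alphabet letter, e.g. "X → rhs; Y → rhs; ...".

A->ACC, B->ABC, C->AC

  step 2 ⇒ step 3: ACCACACACCACACCABCACACCAC ⇒ ACC·AC·AC·ACC·AC·ACC·AC·ACC·AC·AC·ACC·AC·ACC·AC·AC·ACC·ABC·AC·ACC·AC·ACC·AC·AC·ACC·AC
    A ↦ ACC
    B ↦ ABC
    C ↦ AC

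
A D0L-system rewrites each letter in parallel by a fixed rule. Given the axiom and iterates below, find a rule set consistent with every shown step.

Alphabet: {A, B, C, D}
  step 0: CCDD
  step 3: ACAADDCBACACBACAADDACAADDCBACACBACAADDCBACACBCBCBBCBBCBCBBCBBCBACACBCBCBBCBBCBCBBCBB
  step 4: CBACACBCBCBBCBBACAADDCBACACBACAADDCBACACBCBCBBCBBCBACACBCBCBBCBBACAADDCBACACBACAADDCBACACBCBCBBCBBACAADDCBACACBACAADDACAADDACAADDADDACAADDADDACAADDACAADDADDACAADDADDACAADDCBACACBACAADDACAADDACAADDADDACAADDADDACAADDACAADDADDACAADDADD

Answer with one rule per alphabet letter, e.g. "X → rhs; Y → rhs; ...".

  step 3 ⇒ step 4: ACAADDCBACACBACAADDACAADDCBACACBACAADDCBACACBCBCBBCBBCBCBBCBBCBACACBCBCBBCBBCBCBBCBB ⇒ CB·ACA·CB·CB·CBB·CBB·ACA·ADD·CB·ACA·CB·ACA·ADD·CB·ACA·CB·CB·CBB·CBB·CB·ACA·CB·CB·CBB·CBB·ACA·ADD·CB·ACA·CB·ACA·ADD·CB·ACA·CB·CB·CBB·CBB·ACA·ADD·CB·ACA·CB·ACA·ADD·ACA·ADD·ACA·ADD·ADD·ACA·ADD·ADD·ACA·ADD·ACA·ADD·ADD·ACA·ADD·ADD·ACA·ADD·CB·ACA·CB·ACA·ADD·ACA·ADD·ACA·ADD·ADD·ACA·ADD·ADD·ACA·ADD·ACA·ADD·ADD·ACA·ADD·ADD
    A ↦ CB
    B ↦ ADD
    C ↦ ACA
    D ↦ CBB

A->CB, B->ADD, C->ACA, D->CBB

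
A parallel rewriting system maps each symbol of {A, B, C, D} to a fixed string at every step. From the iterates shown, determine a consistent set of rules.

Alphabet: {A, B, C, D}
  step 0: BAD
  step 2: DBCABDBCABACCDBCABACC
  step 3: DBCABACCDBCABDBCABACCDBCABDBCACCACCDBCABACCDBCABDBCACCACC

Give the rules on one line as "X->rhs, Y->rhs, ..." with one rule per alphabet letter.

  step 2 ⇒ step 3: DBCABDBCABACCDBCABACC ⇒ DBC·AB·ACC·DBC·AB·DBC·AB·ACC·DBC·AB·DBC·ACC·ACC·DBC·AB·ACC·DBC·AB·DBC·ACC·ACC
    A ↦ DBC
    B ↦ AB
    C ↦ ACC
    D ↦ DBC

A->DBC, B->AB, C->ACC, D->DBC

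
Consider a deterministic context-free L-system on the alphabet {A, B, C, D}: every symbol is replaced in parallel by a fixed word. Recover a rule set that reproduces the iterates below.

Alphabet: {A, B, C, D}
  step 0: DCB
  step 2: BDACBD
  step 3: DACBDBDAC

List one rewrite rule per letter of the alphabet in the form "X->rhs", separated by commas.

  step 2 ⇒ step 3: BDACBD ⇒ DA·C·BD·B·DA·C
    A ↦ BD
    B ↦ DA
    C ↦ B
    D ↦ C

A->BD, B->DA, C->B, D->C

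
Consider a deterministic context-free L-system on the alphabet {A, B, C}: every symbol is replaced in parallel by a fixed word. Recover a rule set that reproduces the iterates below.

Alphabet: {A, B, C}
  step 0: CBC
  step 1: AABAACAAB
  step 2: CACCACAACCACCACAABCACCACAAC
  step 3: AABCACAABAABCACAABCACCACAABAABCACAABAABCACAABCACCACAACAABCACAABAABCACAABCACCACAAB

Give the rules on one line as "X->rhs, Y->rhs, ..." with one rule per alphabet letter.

  step 2 ⇒ step 3: CACCACAACCACCACAABCACCACAAC ⇒ AAB·CAC·AAB·AAB·CAC·AAB·CAC·CAC·AAB·AAB·CAC·AAB·AAB·CAC·AAB·CAC·CAC·AAC·AAB·CAC·AAB·AAB·CAC·AAB·CAC·CAC·AAB
    A ↦ CAC
    B ↦ AAC
    C ↦ AAB

A->CAC, B->AAC, C->AAB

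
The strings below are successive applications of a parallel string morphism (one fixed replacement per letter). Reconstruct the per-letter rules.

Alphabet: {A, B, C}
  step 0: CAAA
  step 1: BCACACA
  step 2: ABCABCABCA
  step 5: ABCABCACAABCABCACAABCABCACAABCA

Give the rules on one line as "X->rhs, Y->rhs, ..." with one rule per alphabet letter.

  step 1 ⇒ step 2: BCACACA ⇒ A·B·CA·B·CA·B·CA
    A ↦ CA
    B ↦ A
    C ↦ B

A->CA, B->A, C->B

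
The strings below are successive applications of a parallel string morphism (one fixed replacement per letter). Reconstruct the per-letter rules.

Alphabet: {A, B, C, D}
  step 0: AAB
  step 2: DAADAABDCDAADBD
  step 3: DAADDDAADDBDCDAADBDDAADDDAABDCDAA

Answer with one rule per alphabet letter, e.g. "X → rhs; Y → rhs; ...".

A->D, B->BDC, C->DBD, D->DAA

  step 2 ⇒ step 3: DAADAABDCDAADBD ⇒ DAA·D·D·DAA·D·D·BDC·DAA·DBD·DAA·D·D·DAA·BDC·DAA
    A ↦ D
    B ↦ BDC
    C ↦ DBD
    D ↦ DAA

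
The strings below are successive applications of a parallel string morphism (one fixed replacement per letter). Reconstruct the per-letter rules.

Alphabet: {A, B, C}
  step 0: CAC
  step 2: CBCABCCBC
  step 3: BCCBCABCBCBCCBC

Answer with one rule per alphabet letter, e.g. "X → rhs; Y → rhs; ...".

A->AB, B->C, C->BC

  step 2 ⇒ step 3: CBCABCCBC ⇒ BC·C·BC·AB·C·BC·BC·C·BC
    A ↦ AB
    B ↦ C
    C ↦ BC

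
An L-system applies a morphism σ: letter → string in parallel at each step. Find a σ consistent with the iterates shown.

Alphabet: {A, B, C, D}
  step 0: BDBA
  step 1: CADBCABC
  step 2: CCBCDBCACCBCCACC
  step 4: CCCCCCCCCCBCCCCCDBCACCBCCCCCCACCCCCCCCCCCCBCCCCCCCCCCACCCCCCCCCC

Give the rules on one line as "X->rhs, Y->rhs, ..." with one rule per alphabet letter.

A->BC, B->CA, C->CC, D->DB

  step 1 ⇒ step 2: CADBCABC ⇒ CC·BC·DB·CA·CC·BC·CA·CC
    A ↦ BC
    B ↦ CA
    C ↦ CC
    D ↦ DB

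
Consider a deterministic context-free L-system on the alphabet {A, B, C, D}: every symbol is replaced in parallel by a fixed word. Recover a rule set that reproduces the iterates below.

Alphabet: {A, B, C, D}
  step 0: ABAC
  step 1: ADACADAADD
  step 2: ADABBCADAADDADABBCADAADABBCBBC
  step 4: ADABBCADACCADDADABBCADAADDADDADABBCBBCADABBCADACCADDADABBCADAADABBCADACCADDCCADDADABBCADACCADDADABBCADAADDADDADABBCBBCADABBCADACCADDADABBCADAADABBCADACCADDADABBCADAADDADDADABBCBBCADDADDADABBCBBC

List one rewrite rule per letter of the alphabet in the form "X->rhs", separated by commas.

A->ADA, B->C, C->ADD, D->BBC

  step 1 ⇒ step 2: ADACADAADD ⇒ ADA·BBC·ADA·ADD·ADA·BBC·ADA·ADA·BBC·BBC
    A ↦ ADA
    C ↦ ADD
    D ↦ BBC
  step 0 ⇒ step 1: ABAC ⇒ ADA·C·ADA·ADD
    B ↦ C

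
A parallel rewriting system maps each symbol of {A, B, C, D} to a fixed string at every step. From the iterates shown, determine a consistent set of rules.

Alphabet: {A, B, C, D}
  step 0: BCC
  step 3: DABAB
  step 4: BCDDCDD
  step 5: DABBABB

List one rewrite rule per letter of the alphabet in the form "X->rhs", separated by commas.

A->CD, B->D, C->A, D->B

  step 4 ⇒ step 5: BCDDCDD ⇒ D·A·B·B·A·B·B
    B ↦ D
    C ↦ A
    D ↦ B
  step 3 ⇒ step 4: DABAB ⇒ B·CD·D·CD·D
    A ↦ CD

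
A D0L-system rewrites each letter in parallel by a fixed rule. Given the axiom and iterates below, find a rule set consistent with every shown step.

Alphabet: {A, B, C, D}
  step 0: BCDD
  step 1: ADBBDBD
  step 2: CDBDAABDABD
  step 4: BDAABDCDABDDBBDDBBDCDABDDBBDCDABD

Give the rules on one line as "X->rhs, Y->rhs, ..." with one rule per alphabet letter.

A->CD, B->A, C->DB, D->BD

  step 1 ⇒ step 2: ADBBDBD ⇒ CD·BD·A·A·BD·A·BD
    A ↦ CD
    B ↦ A
    D ↦ BD
  step 0 ⇒ step 1: BCDD ⇒ A·DB·BD·BD
    C ↦ DB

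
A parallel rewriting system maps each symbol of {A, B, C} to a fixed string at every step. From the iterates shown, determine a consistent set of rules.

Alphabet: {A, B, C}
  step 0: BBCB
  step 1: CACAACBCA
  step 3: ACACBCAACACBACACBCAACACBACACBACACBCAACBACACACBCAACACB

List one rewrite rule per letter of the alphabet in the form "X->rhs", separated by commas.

A->AC, B->CA, C->ACB

  step 0 ⇒ step 1: BBCB ⇒ CA·CA·ACB·CA
    B ↦ CA
    C ↦ ACB
    A ↦ AC  (constrained at step 1)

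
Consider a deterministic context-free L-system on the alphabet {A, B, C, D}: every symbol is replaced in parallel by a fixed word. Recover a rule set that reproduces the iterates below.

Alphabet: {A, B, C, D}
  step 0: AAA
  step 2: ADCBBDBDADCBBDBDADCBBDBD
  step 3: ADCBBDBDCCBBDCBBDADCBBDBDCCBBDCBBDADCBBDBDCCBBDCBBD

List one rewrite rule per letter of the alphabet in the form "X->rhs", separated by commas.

A->ADC, B->C, C->BD, D->BBD

  step 2 ⇒ step 3: ADCBBDBDADCBBDBDADCBBDBD ⇒ ADC·BBD·BD·C·C·BBD·C·BBD·ADC·BBD·BD·C·C·BBD·C·BBD·ADC·BBD·BD·C·C·BBD·C·BBD
    A ↦ ADC
    B ↦ C
    C ↦ BD
    D ↦ BBD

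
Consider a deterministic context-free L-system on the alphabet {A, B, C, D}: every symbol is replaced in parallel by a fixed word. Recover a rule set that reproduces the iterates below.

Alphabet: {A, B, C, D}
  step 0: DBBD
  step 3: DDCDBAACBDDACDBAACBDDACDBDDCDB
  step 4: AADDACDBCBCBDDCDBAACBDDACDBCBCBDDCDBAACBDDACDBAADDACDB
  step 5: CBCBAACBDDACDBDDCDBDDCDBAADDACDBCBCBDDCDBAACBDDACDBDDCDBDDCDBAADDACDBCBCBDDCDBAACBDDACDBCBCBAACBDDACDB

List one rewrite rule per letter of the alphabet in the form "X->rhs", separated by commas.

  step 4 ⇒ step 5: AADDACDBCBCBDDCDBAACBDDACDBCBCBDDCDBAACBDDACDBAADDACDB ⇒ CB·CB·A·A·CB·DD·A·CDB·DD·CDB·DD·CDB·A·A·DD·A·CDB·CB·CB·DD·CDB·A·A·CB·DD·A·CDB·DD·CDB·DD·CDB·A·A·DD·A·CDB·CB·CB·DD·CDB·A·A·CB·DD·A·CDB·CB·CB·A·A·CB·DD·A·CDB
    A ↦ CB
    B ↦ CDB
    C ↦ DD
    D ↦ A

A->CB, B->CDB, C->DD, D->A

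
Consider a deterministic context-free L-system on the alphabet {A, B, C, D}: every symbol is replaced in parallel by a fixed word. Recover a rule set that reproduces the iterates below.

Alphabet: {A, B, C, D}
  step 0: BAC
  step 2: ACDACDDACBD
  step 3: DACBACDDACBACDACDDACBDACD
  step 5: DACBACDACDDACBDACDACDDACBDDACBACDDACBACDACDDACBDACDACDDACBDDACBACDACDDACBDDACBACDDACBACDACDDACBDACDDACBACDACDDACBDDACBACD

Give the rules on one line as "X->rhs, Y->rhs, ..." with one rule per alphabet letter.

  step 2 ⇒ step 3: ACDACDDACBD ⇒ D·ACB·ACD·D·ACB·ACD·ACD·D·ACB·D·ACD
    A ↦ D
    B ↦ D
    C ↦ ACB
    D ↦ ACD

A->D, B->D, C->ACB, D->ACD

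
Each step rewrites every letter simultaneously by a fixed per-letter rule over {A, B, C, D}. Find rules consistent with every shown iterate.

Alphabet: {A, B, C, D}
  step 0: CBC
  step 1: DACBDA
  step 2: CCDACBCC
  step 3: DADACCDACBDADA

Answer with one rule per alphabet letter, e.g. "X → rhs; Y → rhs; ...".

  step 2 ⇒ step 3: CCDACBCC ⇒ DA·DA·C·C·DA·CB·DA·DA
    A ↦ C
    B ↦ CB
    C ↦ DA
    D ↦ C

A->C, B->CB, C->DA, D->C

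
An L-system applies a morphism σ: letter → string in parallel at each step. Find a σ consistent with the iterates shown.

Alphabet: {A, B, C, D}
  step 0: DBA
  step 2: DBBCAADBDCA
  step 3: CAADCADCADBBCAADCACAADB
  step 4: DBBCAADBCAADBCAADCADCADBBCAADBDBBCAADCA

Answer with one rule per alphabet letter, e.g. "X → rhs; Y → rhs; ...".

  step 3 ⇒ step 4: CAADCADCADBBCAADCACAADB ⇒ D·B·B·CAA·D·B·CAA·D·B·CAA·DCA·DCA·D·B·B·CAA·D·B·D·B·B·CAA·DCA
    A ↦ B
    B ↦ DCA
    C ↦ D
    D ↦ CAA

A->B, B->DCA, C->D, D->CAA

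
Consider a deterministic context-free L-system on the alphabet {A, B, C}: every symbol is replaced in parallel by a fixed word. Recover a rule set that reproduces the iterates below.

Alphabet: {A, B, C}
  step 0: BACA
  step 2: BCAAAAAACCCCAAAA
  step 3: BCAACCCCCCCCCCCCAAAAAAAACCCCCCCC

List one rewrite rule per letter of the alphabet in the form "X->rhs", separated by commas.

  step 2 ⇒ step 3: BCAAAAAACCCCAAAA ⇒ BC·AA·CC·CC·CC·CC·CC·CC·AA·AA·AA·AA·CC·CC·CC·CC
    A ↦ CC
    B ↦ BC
    C ↦ AA

A->CC, B->BC, C->AA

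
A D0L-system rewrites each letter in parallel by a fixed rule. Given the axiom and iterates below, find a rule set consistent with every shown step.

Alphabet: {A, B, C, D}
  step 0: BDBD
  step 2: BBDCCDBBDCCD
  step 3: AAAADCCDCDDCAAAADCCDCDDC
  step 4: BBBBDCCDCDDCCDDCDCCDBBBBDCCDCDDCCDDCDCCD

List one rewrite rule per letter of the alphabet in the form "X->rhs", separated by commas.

A->B, B->AA, C->CD, D->DC

  step 3 ⇒ step 4: AAAADCCDCDDCAAAADCCDCDDC ⇒ B·B·B·B·DC·CD·CD·DC·CD·DC·DC·CD·B·B·B·B·DC·CD·CD·DC·CD·DC·DC·CD
    A ↦ B
    C ↦ CD
    D ↦ DC
  step 2 ⇒ step 3: BBDCCDBBDCCD ⇒ AA·AA·DC·CD·CD·DC·AA·AA·DC·CD·CD·DC
    B ↦ AA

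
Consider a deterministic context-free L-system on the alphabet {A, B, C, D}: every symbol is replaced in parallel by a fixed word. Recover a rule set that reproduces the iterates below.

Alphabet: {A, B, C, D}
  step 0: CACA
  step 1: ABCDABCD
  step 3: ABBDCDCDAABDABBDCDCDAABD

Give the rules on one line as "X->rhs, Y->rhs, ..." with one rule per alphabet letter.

  step 0 ⇒ step 1: CACA ⇒ AB·CD·AB·CD
    A ↦ CD
    C ↦ AB
    B ↦ A  (constrained at step 1)
    D ↦ BD  (constrained at step 1)

A->CD, B->A, C->AB, D->BD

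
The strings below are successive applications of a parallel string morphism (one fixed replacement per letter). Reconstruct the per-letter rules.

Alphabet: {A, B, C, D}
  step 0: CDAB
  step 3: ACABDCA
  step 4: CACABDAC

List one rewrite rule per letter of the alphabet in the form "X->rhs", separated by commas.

A->C, B->A, C->A, D->BD

  step 3 ⇒ step 4: ACABDCA ⇒ C·A·C·A·BD·A·C
    A ↦ C
    B ↦ A
    C ↦ A
    D ↦ BD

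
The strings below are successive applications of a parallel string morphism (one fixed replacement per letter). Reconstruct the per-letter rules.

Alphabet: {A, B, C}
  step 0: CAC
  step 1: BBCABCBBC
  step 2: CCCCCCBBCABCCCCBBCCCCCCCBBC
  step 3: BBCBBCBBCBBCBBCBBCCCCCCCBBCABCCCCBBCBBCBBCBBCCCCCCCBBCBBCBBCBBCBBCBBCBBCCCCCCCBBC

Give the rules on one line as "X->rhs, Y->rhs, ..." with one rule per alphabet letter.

  step 2 ⇒ step 3: CCCCCCBBCABCCCCBBCCCCCCCBBC ⇒ BBC·BBC·BBC·BBC·BBC·BBC·CCC·CCC·BBC·ABC·CCC·BBC·BBC·BBC·BBC·CCC·CCC·BBC·BBC·BBC·BBC·BBC·BBC·BBC·CCC·CCC·BBC
    A ↦ ABC
    B ↦ CCC
    C ↦ BBC

A->ABC, B->CCC, C->BBC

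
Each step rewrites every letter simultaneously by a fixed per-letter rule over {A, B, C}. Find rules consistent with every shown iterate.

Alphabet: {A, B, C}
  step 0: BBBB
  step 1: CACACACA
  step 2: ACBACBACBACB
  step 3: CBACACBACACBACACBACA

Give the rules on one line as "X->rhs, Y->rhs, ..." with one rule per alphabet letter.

A->CB, B->CA, C->A

  step 2 ⇒ step 3: ACBACBACBACB ⇒ CB·A·CA·CB·A·CA·CB·A·CA·CB·A·CA
    A ↦ CB
    B ↦ CA
    C ↦ A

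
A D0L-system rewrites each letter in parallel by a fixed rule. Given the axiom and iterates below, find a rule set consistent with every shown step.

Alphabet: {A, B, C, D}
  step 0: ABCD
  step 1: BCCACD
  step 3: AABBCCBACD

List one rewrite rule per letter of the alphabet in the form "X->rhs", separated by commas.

A->B, B->CC, C->A, D->CD

  step 0 ⇒ step 1: ABCD ⇒ B·CC·A·CD
    A ↦ B
    B ↦ CC
    C ↦ A
    D ↦ CD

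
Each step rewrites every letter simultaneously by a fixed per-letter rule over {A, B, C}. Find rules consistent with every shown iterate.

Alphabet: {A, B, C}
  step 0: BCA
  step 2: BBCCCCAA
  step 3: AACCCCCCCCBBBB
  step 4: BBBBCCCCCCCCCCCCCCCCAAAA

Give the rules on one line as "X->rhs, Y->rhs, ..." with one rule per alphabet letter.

A->BB, B->A, C->CC

  step 3 ⇒ step 4: AACCCCCCCCBBBB ⇒ BB·BB·CC·CC·CC·CC·CC·CC·CC·CC·A·A·A·A
    A ↦ BB
    B ↦ A
    C ↦ CC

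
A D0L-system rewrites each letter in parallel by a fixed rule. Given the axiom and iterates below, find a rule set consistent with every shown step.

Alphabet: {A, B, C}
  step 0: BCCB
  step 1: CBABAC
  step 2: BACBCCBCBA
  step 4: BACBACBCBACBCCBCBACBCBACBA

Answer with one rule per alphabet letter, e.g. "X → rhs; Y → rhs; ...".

  step 1 ⇒ step 2: CBABAC ⇒ BA·C·BC·C·BC·BA
    A ↦ BC
    B ↦ C
    C ↦ BA

A->BC, B->C, C->BA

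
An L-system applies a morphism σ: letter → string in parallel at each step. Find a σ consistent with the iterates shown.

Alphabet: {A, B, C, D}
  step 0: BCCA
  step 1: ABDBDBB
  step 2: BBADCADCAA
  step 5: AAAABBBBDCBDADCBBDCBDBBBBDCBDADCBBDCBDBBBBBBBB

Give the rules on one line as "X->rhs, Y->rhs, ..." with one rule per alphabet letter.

  step 1 ⇒ step 2: ABDBDBB ⇒ BB·A·DC·A·DC·A·A
    A ↦ BB
    B ↦ A
    D ↦ DC
  step 0 ⇒ step 1: BCCA ⇒ A·BD·BD·BB
    C ↦ BD

A->BB, B->A, C->BD, D->DC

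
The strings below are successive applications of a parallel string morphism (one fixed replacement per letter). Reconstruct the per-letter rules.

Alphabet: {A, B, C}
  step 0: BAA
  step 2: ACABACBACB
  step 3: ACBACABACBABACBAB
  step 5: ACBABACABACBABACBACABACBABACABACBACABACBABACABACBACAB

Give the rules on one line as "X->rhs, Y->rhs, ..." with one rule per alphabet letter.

A->AC, B->AB, C->B

  step 2 ⇒ step 3: ACABACBACB ⇒ AC·B·AC·AB·AC·B·AB·AC·B·AB
    A ↦ AC
    B ↦ AB
    C ↦ B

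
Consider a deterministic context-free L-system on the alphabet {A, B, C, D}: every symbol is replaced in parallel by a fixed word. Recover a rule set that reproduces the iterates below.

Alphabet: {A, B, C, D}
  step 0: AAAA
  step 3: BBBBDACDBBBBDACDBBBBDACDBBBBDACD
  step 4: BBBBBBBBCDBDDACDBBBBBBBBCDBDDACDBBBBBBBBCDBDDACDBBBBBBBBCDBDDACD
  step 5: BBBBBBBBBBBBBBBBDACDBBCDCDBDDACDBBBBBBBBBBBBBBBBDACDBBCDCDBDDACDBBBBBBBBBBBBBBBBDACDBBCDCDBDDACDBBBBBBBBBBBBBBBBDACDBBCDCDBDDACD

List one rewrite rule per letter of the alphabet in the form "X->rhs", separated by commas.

  step 4 ⇒ step 5: BBBBBBBBCDBDDACDBBBBBBBBCDBDDACDBBBBBBBBCDBDDACDBBBBBBBBCDBDDACD ⇒ BB·BB·BB·BB·BB·BB·BB·BB·DA·CD·BB·CD·CD·BD·DA·CD·BB·BB·BB·BB·BB·BB·BB·BB·DA·CD·BB·CD·CD·BD·DA·CD·BB·BB·BB·BB·BB·BB·BB·BB·DA·CD·BB·CD·CD·BD·DA·CD·BB·BB·BB·BB·BB·BB·BB·BB·DA·CD·BB·CD·CD·BD·DA·CD
    A ↦ BD
    B ↦ BB
    C ↦ DA
    D ↦ CD

A->BD, B->BB, C->DA, D->CD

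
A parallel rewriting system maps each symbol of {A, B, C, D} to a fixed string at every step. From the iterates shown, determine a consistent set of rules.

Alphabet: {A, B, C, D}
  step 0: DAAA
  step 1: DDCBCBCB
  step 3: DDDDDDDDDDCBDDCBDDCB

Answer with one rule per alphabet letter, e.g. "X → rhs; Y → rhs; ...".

A->CB, B->A, C->D, D->DD

  step 0 ⇒ step 1: DAAA ⇒ DD·CB·CB·CB
    A ↦ CB
    D ↦ DD
    B ↦ A  (constrained at step 1)
    C ↦ D  (constrained at step 1)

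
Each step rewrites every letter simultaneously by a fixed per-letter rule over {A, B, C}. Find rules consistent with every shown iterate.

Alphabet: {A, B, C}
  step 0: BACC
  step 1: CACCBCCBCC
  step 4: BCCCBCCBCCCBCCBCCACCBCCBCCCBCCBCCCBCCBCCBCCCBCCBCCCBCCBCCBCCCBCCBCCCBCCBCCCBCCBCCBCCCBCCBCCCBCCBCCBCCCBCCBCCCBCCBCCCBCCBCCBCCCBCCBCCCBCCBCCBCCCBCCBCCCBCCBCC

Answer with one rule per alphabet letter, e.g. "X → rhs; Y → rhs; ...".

A->ACC, B->C, C->BCC

  step 0 ⇒ step 1: BACC ⇒ C·ACC·BCC·BCC
    A ↦ ACC
    B ↦ C
    C ↦ BCC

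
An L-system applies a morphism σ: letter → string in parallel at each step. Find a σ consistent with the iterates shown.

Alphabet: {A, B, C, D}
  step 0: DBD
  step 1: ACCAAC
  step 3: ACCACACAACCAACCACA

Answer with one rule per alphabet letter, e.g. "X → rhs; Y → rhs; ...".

  step 0 ⇒ step 1: DBD ⇒ AC·CA·AC
    B ↦ CA
    D ↦ AC
    A ↦ DB  (constrained at step 1)
    C ↦ B  (constrained at step 1)

A->DB, B->CA, C->B, D->AC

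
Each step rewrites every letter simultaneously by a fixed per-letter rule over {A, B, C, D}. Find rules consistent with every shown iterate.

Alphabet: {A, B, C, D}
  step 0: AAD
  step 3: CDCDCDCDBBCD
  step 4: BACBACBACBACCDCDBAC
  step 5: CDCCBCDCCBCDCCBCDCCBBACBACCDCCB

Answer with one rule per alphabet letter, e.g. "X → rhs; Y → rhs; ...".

  step 4 ⇒ step 5: BACBACBACBACCDCDBAC ⇒ CD·CC·B·CD·CC·B·CD·CC·B·CD·CC·B·B·AC·B·AC·CD·CC·B
    A ↦ CC
    B ↦ CD
    C ↦ B
    D ↦ AC

A->CC, B->CD, C->B, D->AC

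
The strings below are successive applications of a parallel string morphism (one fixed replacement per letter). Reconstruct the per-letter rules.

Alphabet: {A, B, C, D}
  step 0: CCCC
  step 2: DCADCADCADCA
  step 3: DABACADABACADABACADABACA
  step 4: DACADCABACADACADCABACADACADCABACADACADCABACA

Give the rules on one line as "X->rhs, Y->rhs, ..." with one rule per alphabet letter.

A->CA, B->D, C->BA, D->DA

  step 3 ⇒ step 4: DABACADABACADABACADABACA ⇒ DA·CA·D·CA·BA·CA·DA·CA·D·CA·BA·CA·DA·CA·D·CA·BA·CA·DA·CA·D·CA·BA·CA
    A ↦ CA
    B ↦ D
    C ↦ BA
    D ↦ DA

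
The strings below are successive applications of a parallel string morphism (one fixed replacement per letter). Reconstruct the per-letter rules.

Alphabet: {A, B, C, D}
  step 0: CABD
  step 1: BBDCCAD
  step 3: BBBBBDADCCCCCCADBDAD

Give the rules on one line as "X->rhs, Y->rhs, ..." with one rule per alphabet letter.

A->BD, B->CC, C->B, D->AD

  step 0 ⇒ step 1: CABD ⇒ B·BD·CC·AD
    A ↦ BD
    B ↦ CC
    C ↦ B
    D ↦ AD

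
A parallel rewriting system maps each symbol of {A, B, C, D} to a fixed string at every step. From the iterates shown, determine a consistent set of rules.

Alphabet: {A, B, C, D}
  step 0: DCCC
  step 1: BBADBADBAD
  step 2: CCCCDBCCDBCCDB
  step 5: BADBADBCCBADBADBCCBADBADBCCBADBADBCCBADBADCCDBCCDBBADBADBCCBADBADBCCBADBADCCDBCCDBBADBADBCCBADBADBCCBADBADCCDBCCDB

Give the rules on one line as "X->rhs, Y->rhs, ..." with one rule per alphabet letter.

A->D, B->CC, C->BAD, D->B

  step 1 ⇒ step 2: BBADBADBAD ⇒ CC·CC·D·B·CC·D·B·CC·D·B
    A ↦ D
    B ↦ CC
    D ↦ B
  step 0 ⇒ step 1: DCCC ⇒ B·BAD·BAD·BAD
    C ↦ BAD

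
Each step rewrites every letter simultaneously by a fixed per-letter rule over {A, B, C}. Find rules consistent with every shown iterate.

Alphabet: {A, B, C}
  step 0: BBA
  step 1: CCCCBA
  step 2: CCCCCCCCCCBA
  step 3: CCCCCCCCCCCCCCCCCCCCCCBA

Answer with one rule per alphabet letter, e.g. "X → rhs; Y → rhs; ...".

A->BA, B->CC, C->CC

  step 2 ⇒ step 3: CCCCCCCCCCBA ⇒ CC·CC·CC·CC·CC·CC·CC·CC·CC·CC·CC·BA
    A ↦ BA
    B ↦ CC
    C ↦ CC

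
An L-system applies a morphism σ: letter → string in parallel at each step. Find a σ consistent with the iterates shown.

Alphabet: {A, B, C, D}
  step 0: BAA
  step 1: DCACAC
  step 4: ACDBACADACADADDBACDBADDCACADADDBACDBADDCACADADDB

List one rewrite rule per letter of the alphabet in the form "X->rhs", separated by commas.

  step 0 ⇒ step 1: BAA ⇒ DC·AC·AC
    A ↦ AC
    B ↦ DC
    C ↦ DB  (constrained at step 1)
    D ↦ AD  (constrained at step 1)

A->AC, B->DC, C->DB, D->AD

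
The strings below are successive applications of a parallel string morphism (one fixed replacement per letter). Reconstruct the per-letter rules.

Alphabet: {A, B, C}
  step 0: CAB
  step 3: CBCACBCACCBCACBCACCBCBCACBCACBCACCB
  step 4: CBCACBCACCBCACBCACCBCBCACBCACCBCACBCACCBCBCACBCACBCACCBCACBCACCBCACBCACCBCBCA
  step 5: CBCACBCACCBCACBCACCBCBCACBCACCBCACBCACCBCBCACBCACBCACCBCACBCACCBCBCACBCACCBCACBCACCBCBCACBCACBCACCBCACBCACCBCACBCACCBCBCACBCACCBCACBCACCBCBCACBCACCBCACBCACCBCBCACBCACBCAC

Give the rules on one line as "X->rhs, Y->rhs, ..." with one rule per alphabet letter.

  step 4 ⇒ step 5: CBCACBCACCBCACBCACCBCBCACBCACCBCACBCACCBCBCACBCACBCACCBCACBCACCBCACBCACCBCBCA ⇒ CB·CA·CB·CAC·CB·CA·CB·CAC·CB·CB·CA·CB·CAC·CB·CA·CB·CAC·CB·CB·CA·CB·CA·CB·CAC·CB·CA·CB·CAC·CB·CB·CA·CB·CAC·CB·CA·CB·CAC·CB·CB·CA·CB·CA·CB·CAC·CB·CA·CB·CAC·CB·CA·CB·CAC·CB·CB·CA·CB·CAC·CB·CA·CB·CAC·CB·CB·CA·CB·CAC·CB·CA·CB·CAC·CB·CB·CA·CB·CA·CB·CAC
    A ↦ CAC
    B ↦ CA
    C ↦ CB

A->CAC, B->CA, C->CB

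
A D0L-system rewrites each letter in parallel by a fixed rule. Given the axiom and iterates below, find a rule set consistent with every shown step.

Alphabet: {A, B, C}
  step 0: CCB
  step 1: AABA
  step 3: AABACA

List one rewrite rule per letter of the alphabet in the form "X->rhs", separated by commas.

  step 0 ⇒ step 1: CCB ⇒ A·A·BA
    B ↦ BA
    C ↦ A
    A ↦ C  (constrained at step 1)

A->C, B->BA, C->A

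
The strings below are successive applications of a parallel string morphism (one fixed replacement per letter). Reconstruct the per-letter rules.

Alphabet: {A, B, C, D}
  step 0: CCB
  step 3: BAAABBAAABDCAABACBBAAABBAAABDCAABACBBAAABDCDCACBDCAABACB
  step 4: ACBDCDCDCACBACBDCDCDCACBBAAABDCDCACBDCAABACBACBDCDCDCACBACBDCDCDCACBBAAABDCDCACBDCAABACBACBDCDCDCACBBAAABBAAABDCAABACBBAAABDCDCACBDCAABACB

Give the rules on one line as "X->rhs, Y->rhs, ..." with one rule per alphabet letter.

A->DC, B->ACB, C->AAB, D->BA

  step 3 ⇒ step 4: BAAABBAAABDCAABACBBAAABBAAABDCAABACBBAAABDCDCACBDCAABACB ⇒ ACB·DC·DC·DC·ACB·ACB·DC·DC·DC·ACB·BA·AAB·DC·DC·ACB·DC·AAB·ACB·ACB·DC·DC·DC·ACB·ACB·DC·DC·DC·ACB·BA·AAB·DC·DC·ACB·DC·AAB·ACB·ACB·DC·DC·DC·ACB·BA·AAB·BA·AAB·DC·AAB·ACB·BA·AAB·DC·DC·ACB·DC·AAB·ACB
    A ↦ DC
    B ↦ ACB
    C ↦ AAB
    D ↦ BA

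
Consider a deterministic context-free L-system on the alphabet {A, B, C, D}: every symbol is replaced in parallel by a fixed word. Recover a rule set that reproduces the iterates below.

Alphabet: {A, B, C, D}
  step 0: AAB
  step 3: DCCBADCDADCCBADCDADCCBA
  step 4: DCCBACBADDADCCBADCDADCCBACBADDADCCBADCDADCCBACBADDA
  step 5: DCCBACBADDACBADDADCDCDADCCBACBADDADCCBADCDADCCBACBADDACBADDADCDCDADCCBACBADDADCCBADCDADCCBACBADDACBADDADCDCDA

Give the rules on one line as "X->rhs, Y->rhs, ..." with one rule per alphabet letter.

A->DA, B->D, C->CBA, D->DC

  step 4 ⇒ step 5: DCCBACBADDADCCBADCDADCCBACBADDADCCBADCDADCCBACBADDA ⇒ DC·CBA·CBA·D·DA·CBA·D·DA·DC·DC·DA·DC·CBA·CBA·D·DA·DC·CBA·DC·DA·DC·CBA·CBA·D·DA·CBA·D·DA·DC·DC·DA·DC·CBA·CBA·D·DA·DC·CBA·DC·DA·DC·CBA·CBA·D·DA·CBA·D·DA·DC·DC·DA
    A ↦ DA
    B ↦ D
    C ↦ CBA
    D ↦ DC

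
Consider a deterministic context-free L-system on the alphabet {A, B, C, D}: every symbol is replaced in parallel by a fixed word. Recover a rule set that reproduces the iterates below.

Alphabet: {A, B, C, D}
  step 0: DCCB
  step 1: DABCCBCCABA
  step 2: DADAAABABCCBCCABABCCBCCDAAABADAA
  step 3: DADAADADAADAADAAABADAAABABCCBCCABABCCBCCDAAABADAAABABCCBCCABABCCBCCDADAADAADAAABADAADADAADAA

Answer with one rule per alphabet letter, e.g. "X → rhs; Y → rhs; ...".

  step 2 ⇒ step 3: DADAAABABCCBCCABABCCBCCDAAABADAA ⇒ DA·DAA·DA·DAA·DAA·DAA·ABA·DAA·ABA·BCC·BCC·ABA·BCC·BCC·DAA·ABA·DAA·ABA·BCC·BCC·ABA·BCC·BCC·DA·DAA·DAA·DAA·ABA·DAA·DA·DAA·DAA
    A ↦ DAA
    B ↦ ABA
    C ↦ BCC
    D ↦ DA

A->DAA, B->ABA, C->BCC, D->DA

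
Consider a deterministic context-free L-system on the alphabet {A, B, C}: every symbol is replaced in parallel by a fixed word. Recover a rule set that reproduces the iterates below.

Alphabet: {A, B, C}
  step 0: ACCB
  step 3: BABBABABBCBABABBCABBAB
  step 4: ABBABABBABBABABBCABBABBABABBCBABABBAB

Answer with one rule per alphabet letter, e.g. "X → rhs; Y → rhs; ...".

A->B, B->AB, C->BC

  step 3 ⇒ step 4: BABBABABBCBABABBCABBAB ⇒ AB·B·AB·AB·B·AB·B·AB·AB·BC·AB·B·AB·B·AB·AB·BC·B·AB·AB·B·AB
    A ↦ B
    B ↦ AB
    C ↦ BC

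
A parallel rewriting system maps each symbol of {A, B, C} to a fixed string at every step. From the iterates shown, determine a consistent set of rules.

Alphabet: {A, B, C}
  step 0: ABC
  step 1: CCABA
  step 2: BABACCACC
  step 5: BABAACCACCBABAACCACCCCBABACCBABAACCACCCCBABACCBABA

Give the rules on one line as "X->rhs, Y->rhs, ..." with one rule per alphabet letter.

  step 1 ⇒ step 2: CCABA ⇒ BA·BA·CC·A·CC
    A ↦ CC
    B ↦ A
    C ↦ BA

A->CC, B->A, C->BA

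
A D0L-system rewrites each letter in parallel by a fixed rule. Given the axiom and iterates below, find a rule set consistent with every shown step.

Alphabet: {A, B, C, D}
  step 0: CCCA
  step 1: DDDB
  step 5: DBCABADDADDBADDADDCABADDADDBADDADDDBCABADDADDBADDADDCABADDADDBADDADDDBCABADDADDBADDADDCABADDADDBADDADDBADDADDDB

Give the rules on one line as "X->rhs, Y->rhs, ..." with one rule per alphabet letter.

A->B, B->CA, C->D, D->ADD

  step 0 ⇒ step 1: CCCA ⇒ D·D·D·B
    A ↦ B
    C ↦ D
    B ↦ CA  (constrained at step 1)
    D ↦ ADD  (constrained at step 1)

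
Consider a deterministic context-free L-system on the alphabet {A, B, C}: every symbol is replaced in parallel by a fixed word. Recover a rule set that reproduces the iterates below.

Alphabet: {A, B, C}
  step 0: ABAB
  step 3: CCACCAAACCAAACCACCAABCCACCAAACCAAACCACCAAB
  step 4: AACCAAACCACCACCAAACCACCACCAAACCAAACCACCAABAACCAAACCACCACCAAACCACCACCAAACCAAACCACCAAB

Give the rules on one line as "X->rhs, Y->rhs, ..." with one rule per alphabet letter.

A->CCA, B->AB, C->A

  step 3 ⇒ step 4: CCACCAAACCAAACCACCAABCCACCAAACCAAACCACCAAB ⇒ A·A·CCA·A·A·CCA·CCA·CCA·A·A·CCA·CCA·CCA·A·A·CCA·A·A·CCA·CCA·AB·A·A·CCA·A·A·CCA·CCA·CCA·A·A·CCA·CCA·CCA·A·A·CCA·A·A·CCA·CCA·AB
    A ↦ CCA
    B ↦ AB
    C ↦ A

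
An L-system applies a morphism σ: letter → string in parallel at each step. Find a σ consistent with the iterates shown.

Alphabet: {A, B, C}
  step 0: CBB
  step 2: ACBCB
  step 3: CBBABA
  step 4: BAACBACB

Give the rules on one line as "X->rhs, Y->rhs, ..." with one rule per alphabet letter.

  step 3 ⇒ step 4: CBBABA ⇒ B·A·A·CB·A·CB
    A ↦ CB
    B ↦ A
    C ↦ B

A->CB, B->A, C->B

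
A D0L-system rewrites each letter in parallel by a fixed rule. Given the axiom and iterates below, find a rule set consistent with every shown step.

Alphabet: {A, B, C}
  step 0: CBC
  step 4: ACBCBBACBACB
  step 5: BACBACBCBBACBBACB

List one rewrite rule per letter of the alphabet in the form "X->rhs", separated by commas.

A->B, B->CB, C->A

  step 4 ⇒ step 5: ACBCBBACBACB ⇒ B·A·CB·A·CB·CB·B·A·CB·B·A·CB
    A ↦ B
    B ↦ CB
    C ↦ A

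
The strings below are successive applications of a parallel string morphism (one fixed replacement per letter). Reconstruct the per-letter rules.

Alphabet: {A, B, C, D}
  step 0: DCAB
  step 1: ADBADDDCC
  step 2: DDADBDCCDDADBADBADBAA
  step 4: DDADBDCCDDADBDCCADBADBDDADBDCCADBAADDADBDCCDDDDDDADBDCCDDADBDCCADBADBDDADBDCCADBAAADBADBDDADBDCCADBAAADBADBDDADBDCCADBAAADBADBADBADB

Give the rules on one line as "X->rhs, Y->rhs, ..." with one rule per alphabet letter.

  step 1 ⇒ step 2: ADBADDDCC ⇒ DD·ADB·DCC·DD·ADB·ADB·ADB·A·A
    A ↦ DD
    B ↦ DCC
    C ↦ A
    D ↦ ADB

A->DD, B->DCC, C->A, D->ADB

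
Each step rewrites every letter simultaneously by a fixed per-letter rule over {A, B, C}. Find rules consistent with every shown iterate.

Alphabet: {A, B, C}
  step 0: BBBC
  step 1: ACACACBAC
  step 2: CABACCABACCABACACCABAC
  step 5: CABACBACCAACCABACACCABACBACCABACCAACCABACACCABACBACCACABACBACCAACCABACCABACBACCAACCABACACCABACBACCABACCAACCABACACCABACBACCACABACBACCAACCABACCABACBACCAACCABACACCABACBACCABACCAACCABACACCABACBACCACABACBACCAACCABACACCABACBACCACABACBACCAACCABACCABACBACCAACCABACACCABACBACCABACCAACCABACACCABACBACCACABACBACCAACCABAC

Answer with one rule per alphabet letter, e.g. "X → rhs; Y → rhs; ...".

  step 1 ⇒ step 2: ACACACBAC ⇒ CA·BAC·CA·BAC·CA·BAC·AC·CA·BAC
    A ↦ CA
    B ↦ AC
    C ↦ BAC

A->CA, B->AC, C->BAC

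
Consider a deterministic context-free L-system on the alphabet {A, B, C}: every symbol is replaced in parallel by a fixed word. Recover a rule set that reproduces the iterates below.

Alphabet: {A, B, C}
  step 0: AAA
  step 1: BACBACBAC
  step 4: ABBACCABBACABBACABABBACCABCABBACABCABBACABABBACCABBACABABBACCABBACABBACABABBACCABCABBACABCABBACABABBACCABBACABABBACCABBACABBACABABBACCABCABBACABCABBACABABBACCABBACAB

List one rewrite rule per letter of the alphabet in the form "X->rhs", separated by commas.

A->BAC, B->AB, C->CAB

  step 0 ⇒ step 1: AAA ⇒ BAC·BAC·BAC
    A ↦ BAC
    B ↦ AB  (constrained at step 1)
    C ↦ CAB  (constrained at step 1)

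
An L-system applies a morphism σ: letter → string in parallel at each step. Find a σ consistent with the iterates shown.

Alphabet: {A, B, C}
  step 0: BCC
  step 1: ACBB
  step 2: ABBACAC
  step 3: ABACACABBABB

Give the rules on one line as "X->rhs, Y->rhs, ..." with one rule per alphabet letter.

  step 2 ⇒ step 3: ABBACAC ⇒ AB·AC·AC·AB·B·AB·B
    A ↦ AB
    B ↦ AC
    C ↦ B

A->AB, B->AC, C->B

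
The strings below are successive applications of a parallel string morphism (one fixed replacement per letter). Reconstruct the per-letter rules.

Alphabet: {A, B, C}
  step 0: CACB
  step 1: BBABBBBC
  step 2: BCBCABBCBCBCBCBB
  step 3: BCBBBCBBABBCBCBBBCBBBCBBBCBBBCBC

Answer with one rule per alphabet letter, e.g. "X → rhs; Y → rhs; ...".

  step 2 ⇒ step 3: BCBCABBCBCBCBCBB ⇒ BC·BB·BC·BB·AB·BC·BC·BB·BC·BB·BC·BB·BC·BB·BC·BC
    A ↦ AB
    B ↦ BC
    C ↦ BB

A->AB, B->BC, C->BB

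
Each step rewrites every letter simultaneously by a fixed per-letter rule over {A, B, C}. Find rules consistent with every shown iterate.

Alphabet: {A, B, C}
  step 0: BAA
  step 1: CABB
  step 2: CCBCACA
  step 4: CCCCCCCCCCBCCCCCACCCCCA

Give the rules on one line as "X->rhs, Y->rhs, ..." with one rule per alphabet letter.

  step 1 ⇒ step 2: CABB ⇒ CC·B·CA·CA
    A ↦ B
    B ↦ CA
    C ↦ CC

A->B, B->CA, C->CC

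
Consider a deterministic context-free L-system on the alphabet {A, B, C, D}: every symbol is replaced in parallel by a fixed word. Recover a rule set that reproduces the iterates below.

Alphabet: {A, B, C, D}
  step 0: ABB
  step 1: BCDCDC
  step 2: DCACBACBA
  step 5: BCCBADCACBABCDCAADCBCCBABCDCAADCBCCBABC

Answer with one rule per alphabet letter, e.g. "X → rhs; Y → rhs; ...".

A->BC, B->DC, C->A, D->CB

  step 1 ⇒ step 2: BCDCDC ⇒ DC·A·CB·A·CB·A
    B ↦ DC
    C ↦ A
    D ↦ CB
  step 0 ⇒ step 1: ABB ⇒ BC·DC·DC
    A ↦ BC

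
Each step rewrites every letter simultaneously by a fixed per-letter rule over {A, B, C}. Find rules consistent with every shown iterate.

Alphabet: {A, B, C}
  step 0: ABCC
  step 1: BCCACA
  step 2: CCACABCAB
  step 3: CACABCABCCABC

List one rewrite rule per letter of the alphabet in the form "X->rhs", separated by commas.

A->B, B->C, C->CA

  step 2 ⇒ step 3: CCACABCAB ⇒ CA·CA·B·CA·B·C·CA·B·C
    A ↦ B
    B ↦ C
    C ↦ CA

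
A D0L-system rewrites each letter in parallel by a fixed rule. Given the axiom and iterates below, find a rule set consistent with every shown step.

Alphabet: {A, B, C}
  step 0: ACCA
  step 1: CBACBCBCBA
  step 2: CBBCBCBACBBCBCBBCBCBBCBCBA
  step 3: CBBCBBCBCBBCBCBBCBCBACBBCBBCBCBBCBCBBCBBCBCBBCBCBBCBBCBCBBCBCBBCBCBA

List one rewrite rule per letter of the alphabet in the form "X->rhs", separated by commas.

A->CBA, B->BCB, C->CB

  step 2 ⇒ step 3: CBBCBCBACBBCBCBBCBCBBCBCBA ⇒ CB·BCB·BCB·CB·BCB·CB·BCB·CBA·CB·BCB·BCB·CB·BCB·CB·BCB·BCB·CB·BCB·CB·BCB·BCB·CB·BCB·CB·BCB·CBA
    A ↦ CBA
    B ↦ BCB
    C ↦ CB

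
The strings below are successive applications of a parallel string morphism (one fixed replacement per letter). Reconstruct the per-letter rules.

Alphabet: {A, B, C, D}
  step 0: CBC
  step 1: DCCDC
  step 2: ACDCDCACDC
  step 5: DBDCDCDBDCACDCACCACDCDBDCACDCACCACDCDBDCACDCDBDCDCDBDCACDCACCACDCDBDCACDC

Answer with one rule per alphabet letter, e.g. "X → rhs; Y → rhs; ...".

  step 1 ⇒ step 2: DCCDC ⇒ AC·DC·DC·AC·DC
    C ↦ DC
    D ↦ AC
    A ↦ DB  (constrained at step 2)
  step 0 ⇒ step 1: CBC ⇒ DC·C·DC
    B ↦ C

A->DB, B->C, C->DC, D->AC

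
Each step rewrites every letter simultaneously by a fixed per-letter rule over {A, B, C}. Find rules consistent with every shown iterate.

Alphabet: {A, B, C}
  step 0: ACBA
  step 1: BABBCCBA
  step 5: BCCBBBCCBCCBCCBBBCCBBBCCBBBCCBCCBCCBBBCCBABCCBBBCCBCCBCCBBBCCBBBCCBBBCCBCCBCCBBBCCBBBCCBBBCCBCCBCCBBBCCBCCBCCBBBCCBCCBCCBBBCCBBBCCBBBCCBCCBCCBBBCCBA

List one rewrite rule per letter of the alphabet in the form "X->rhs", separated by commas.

A->BA, B->BCC, C->B

  step 0 ⇒ step 1: ACBA ⇒ BA·B·BCC·BA
    A ↦ BA
    B ↦ BCC
    C ↦ B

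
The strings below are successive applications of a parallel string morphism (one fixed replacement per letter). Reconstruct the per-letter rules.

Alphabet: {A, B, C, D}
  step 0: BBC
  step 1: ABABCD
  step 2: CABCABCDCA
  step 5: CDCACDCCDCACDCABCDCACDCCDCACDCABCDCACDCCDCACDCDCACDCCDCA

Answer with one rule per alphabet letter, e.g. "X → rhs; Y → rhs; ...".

A->C, B->AB, C->CD, D->CA

  step 1 ⇒ step 2: ABABCD ⇒ C·AB·C·AB·CD·CA
    A ↦ C
    B ↦ AB
    C ↦ CD
    D ↦ CA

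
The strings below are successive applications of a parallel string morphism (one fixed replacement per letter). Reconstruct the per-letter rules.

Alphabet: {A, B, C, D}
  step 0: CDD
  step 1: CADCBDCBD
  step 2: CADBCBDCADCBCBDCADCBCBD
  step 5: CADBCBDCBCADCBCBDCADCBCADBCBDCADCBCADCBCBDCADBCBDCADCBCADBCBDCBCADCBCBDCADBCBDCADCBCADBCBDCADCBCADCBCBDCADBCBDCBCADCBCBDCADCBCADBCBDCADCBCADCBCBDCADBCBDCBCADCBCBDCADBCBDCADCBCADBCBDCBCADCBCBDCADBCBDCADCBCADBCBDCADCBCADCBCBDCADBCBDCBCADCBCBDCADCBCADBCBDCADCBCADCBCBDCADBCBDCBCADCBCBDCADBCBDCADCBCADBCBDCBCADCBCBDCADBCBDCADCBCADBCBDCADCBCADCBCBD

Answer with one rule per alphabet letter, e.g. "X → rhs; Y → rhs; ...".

  step 1 ⇒ step 2: CADCBDCBD ⇒ CAD·B·CBD·CAD·CB·CBD·CAD·CB·CBD
    A ↦ B
    B ↦ CB
    C ↦ CAD
    D ↦ CBD

A->B, B->CB, C->CAD, D->CBD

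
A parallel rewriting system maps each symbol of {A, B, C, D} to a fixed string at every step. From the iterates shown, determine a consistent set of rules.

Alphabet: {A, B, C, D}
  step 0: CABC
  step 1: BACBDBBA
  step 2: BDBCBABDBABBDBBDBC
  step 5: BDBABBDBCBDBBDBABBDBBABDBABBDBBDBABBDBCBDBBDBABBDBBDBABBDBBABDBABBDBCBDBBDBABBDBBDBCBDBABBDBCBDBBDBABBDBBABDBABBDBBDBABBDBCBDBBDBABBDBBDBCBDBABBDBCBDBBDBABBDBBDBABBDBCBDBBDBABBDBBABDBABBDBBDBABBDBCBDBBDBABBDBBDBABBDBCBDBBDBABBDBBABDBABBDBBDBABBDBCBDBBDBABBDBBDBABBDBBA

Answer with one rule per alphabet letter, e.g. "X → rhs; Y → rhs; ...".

  step 1 ⇒ step 2: BACBDBBA ⇒ BDB·C·BA·BDB·AB·BDB·BDB·C
    A ↦ C
    B ↦ BDB
    C ↦ BA
    D ↦ AB

A->C, B->BDB, C->BA, D->AB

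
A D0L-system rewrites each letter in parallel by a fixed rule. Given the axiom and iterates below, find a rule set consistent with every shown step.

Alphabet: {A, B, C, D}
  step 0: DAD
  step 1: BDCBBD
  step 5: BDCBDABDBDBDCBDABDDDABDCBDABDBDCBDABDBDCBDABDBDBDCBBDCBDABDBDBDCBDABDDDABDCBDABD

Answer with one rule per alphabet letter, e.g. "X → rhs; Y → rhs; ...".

  step 0 ⇒ step 1: DAD ⇒ BD·CB·BD
    A ↦ CB
    D ↦ BD
    B ↦ DA  (constrained at step 1)
    C ↦ D  (constrained at step 1)

A->CB, B->DA, C->D, D->BD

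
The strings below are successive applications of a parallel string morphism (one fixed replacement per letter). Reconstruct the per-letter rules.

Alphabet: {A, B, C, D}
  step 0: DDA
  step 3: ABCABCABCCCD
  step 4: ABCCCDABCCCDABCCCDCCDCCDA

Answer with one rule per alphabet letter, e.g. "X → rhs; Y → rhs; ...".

A->AB, B->C, C->CCD, D->A

  step 3 ⇒ step 4: ABCABCABCCCD ⇒ AB·C·CCD·AB·C·CCD·AB·C·CCD·CCD·CCD·A
    A ↦ AB
    B ↦ C
    C ↦ CCD
    D ↦ A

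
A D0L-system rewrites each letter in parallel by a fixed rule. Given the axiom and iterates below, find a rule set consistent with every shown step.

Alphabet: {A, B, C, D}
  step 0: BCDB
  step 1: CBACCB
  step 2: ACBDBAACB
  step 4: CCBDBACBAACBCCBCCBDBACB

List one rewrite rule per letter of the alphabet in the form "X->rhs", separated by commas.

A->DB, B->CB, C->A, D->C

  step 1 ⇒ step 2: CBACCB ⇒ A·CB·DB·A·A·CB
    A ↦ DB
    B ↦ CB
    C ↦ A
  step 0 ⇒ step 1: BCDB ⇒ CB·A·C·CB
    D ↦ C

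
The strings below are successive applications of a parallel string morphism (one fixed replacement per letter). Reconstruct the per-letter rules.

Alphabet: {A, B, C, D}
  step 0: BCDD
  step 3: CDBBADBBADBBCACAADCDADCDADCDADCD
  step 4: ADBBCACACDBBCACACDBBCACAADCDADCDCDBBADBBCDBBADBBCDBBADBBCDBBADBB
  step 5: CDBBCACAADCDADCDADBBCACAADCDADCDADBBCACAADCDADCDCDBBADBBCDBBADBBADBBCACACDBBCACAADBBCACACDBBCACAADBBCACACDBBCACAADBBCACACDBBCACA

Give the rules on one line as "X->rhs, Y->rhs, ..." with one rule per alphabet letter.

A->CD, B->CA, C->AD, D->BB

  step 4 ⇒ step 5: ADBBCACACDBBCACACDBBCACAADCDADCDCDBBADBBCDBBADBBCDBBADBBCDBBADBB ⇒ CD·BB·CA·CA·AD·CD·AD·CD·AD·BB·CA·CA·AD·CD·AD·CD·AD·BB·CA·CA·AD·CD·AD·CD·CD·BB·AD·BB·CD·BB·AD·BB·AD·BB·CA·CA·CD·BB·CA·CA·AD·BB·CA·CA·CD·BB·CA·CA·AD·BB·CA·CA·CD·BB·CA·CA·AD·BB·CA·CA·CD·BB·CA·CA
    A ↦ CD
    B ↦ CA
    C ↦ AD
    D ↦ BB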